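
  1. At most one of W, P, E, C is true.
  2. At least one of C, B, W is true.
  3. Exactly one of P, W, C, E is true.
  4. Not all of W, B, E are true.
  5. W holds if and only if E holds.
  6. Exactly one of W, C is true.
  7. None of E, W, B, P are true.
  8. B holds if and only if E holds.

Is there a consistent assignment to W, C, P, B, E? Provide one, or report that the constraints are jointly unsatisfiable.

W = False, C = True, P = False, B = False, E = False

  (1) {W, P, E, C}: 1 true — at most one ✓
  (2) {C, B, W}: 1 true — at least one ✓
  (3) {P, W, C, E}: 1 true — exactly one ✓
  (4) {W, B, E}: 0/3 true — not all ✓
  (5) W=F, E=F — same ✓
  (6) {W, C}: 1 true — exactly one ✓
  (7) {E, W, B, P}: 0 true — none ✓
  (8) B=F, E=F — same ✓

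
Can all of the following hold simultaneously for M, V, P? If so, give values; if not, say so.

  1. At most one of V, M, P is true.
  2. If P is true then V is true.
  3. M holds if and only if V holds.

M=F, V=F, P=F

  (1) {V, M, P}: 0 true — at most one ✓
  (2) P=F ⇒ V: vacuous ✓
  (3) M=F, V=F — same ✓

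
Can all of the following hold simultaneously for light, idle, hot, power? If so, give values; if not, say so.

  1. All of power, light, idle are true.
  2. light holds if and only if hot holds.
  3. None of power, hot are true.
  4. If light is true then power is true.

Case power = True:
  Constraint (3) is violated (power=T) — contradiction.
Case power = False:
  Constraint (1) is violated (power=F) — contradiction.
Both cases fail — unsatisfiable.

Unsatisfiable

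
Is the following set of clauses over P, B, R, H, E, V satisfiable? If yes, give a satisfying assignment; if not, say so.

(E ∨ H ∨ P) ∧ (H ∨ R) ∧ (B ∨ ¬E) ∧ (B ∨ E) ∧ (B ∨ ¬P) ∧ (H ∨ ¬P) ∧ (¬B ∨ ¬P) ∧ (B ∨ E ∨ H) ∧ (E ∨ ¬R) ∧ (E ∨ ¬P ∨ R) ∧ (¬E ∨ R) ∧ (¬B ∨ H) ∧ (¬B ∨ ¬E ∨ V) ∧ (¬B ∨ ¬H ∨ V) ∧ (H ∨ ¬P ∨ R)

Try P = True:
  (B ∨ ¬P) forces B = True.
  clause (¬B ∨ ¬P) is falsified — backtrack.
So P = False.
Set B = True.
  then (¬B ∨ H) forces H = True.
  then (¬B ∨ ¬H ∨ V) forces V = True.
Set R = False.
  then (¬E ∨ R) forces E = False.
All clauses satisfied.

P = False, B = True, R = False, H = True, E = False, V = True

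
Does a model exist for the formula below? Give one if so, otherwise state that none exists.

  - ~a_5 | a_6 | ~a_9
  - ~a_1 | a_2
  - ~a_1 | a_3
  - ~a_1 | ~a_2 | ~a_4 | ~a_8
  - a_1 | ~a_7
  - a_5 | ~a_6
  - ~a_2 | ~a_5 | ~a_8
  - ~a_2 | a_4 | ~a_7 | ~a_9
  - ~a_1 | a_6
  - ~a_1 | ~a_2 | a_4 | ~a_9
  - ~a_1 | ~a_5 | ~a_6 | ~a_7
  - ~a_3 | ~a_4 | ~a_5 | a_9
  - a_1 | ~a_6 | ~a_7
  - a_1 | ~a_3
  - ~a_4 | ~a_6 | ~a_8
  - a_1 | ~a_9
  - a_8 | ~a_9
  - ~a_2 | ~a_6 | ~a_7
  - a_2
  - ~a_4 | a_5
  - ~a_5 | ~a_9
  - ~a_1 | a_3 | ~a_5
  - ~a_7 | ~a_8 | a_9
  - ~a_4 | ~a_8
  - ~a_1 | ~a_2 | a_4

Unit clause (a_2) forces a_2 = True.
Set a_1 = False.
  then (a_1 | ~a_7) forces a_7 = False.
  then (a_1 | ~a_3) forces a_3 = False.
  then (a_1 | ~a_9) forces a_9 = False.
Set a_4 = True.
  then (~a_4 | a_5) forces a_5 = True.
  then (~a_4 | ~a_8) forces a_8 = False.
Set a_6 = True.
All clauses satisfied.

a_1 = False; a_2 = True; a_3 = False; a_4 = True; a_5 = True; a_6 = True; a_7 = False; a_8 = False; a_9 = False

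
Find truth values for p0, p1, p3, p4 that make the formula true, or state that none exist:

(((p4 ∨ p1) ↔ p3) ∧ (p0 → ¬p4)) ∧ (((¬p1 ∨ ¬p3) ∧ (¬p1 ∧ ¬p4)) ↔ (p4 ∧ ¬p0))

p0: True; p1: True; p3: True; p4: False

  ((p4 ∨ p1) ↔ p3) ∧ (p0 → ¬p4) = True
    (p4 ∨ p1) ↔ p3 = True
      p4 ∨ p1 = True
    p0 → ¬p4 = True
      ¬p4 = True
  ((¬p1 ∨ ¬p3) ∧ (¬p1 ∧ ¬p4)) ↔ (p4 ∧ ¬p0) = True
    (¬p1 ∨ ¬p3) ∧ (¬p1 ∧ ¬p4) = False
      ¬p1 ∨ ¬p3 = False
        ¬p1 = False
        ¬p3 = False
      ¬p1 ∧ ¬p4 = False
        ¬p1 = False
        ¬p4 = True
    p4 ∧ ¬p0 = False
      ¬p0 = False
Both conjuncts True, so the formula holds.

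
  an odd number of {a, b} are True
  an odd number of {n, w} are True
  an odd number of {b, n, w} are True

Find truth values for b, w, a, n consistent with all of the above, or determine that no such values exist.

b = False; w = False; a = True; n = True

{a, b}: 1 true → odd ✓
{n, w}: 1 true → odd ✓
{b, n, w}: 1 true → odd ✓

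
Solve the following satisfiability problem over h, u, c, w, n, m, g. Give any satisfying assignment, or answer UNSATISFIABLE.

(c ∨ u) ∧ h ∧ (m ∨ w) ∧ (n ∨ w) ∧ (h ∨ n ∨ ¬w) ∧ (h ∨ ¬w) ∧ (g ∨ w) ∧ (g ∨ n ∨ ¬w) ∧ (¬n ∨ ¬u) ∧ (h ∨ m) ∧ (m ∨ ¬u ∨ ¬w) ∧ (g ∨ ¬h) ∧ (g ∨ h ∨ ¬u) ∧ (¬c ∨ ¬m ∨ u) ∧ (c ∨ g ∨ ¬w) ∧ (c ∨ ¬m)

h = True, u = True, c = True, w = True, n = False, m = True, g = True

Unit clause (h) forces h = True.
In (g ∨ ¬h) only g is left, so g = True.
Set u = True.
  then (¬n ∨ ¬u) forces n = False.
  then (n ∨ w) forces w = True.
  then (m ∨ ¬u ∨ ¬w) forces m = True.
  then (c ∨ ¬m) forces c = True.
All clauses satisfied.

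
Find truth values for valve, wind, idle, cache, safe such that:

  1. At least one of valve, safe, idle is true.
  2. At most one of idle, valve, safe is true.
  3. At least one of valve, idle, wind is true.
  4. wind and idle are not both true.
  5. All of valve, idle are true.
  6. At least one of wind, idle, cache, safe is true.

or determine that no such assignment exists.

Unsatisfiable — no assignment works.

Case valve = True:
  (2) with valve=T forces idle = False.
  Constraint (5) is violated (idle=F) — contradiction.
Case valve = False:
  Constraint (5) is violated (valve=F) — contradiction.
Both cases fail — unsatisfiable.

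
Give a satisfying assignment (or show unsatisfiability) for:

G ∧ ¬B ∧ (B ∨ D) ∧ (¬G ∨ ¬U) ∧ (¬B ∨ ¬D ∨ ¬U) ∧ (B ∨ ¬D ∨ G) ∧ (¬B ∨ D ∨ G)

Unit clause (G) forces G = True.
Unit clause (¬B) forces B = False.
In (B ∨ D) only D is left, so D = True.
In (¬G ∨ ¬U) only ¬U is left, so U = False.
All clauses satisfied.

U = False; G = True; B = False; D = True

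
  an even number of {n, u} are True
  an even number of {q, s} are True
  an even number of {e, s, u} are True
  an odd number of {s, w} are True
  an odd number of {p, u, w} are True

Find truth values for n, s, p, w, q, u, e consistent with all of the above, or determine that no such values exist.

n=T, s=F, p=T, w=T, q=F, u=T, e=T

{n, u}: 2 true → even ✓
{q, s}: 0 true → even ✓
{e, s, u}: 2 true → even ✓
{s, w}: 1 true → odd ✓
{p, u, w}: 3 true → odd ✓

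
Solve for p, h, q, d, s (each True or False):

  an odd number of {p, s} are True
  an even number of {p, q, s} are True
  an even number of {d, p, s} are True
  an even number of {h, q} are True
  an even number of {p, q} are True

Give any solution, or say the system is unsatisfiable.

p: True; h: True; q: True; d: True; s: False

{p, s}: 1 true → odd ✓
{p, q, s}: 2 true → even ✓
{d, p, s}: 2 true → even ✓
{h, q}: 2 true → even ✓
{p, q}: 2 true → even ✓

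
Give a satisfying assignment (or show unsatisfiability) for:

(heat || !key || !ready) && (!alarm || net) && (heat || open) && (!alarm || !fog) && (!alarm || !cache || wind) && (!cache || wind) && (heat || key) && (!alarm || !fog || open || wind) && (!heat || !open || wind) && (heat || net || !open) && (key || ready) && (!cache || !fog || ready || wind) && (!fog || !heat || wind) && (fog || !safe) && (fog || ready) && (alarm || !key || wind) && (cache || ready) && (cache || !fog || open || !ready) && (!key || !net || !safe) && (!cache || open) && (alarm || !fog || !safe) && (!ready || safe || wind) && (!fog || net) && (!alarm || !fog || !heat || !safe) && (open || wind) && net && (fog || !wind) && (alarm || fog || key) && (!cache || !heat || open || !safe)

Unit clause (net) forces net = True.
Set wind = True.
  then (fog || !wind) forces fog = True.
  then (!alarm || !fog) forces alarm = False.
  then (alarm || !fog || !safe) forces safe = False.
Set ready = True.
Set key = False.
  then (heat || key) forces heat = True.
Try open = False:
  (cache || !fog || open || !ready) forces cache = True.
  clause (!cache || open) is falsified — backtrack.
So open = True.
Set cache = False.
All clauses satisfied.

wind = True, ready = True, key = False, heat = True, open = True, cache = False, net = True, safe = False, fog = True, alarm = False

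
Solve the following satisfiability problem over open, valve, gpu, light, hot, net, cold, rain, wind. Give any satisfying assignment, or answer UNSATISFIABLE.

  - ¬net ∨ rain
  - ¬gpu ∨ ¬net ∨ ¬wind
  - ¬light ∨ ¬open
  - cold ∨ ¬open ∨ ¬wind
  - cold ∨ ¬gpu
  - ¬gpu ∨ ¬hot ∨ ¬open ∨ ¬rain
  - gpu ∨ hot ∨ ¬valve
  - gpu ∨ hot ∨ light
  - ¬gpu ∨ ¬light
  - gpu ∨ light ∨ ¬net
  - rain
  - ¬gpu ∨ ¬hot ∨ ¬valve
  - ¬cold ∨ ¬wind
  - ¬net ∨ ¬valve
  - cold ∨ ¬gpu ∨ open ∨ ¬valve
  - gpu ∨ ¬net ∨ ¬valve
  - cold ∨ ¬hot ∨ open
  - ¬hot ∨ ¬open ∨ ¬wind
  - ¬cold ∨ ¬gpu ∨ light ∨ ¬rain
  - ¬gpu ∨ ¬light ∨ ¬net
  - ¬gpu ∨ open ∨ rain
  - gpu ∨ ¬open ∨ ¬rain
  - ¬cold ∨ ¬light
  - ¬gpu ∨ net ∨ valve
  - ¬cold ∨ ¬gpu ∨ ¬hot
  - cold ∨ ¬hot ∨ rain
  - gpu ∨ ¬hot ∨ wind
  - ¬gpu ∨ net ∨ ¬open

Unit clause (rain) forces rain = True.
Try open = True:
  (¬light ∨ ¬open) forces light = False.
  (gpu ∨ ¬open ∨ ¬rain) forces gpu = True.
  (cold ∨ ¬gpu) forces cold = True.
  clause (¬cold ∨ ¬gpu ∨ light ∨ ¬rain) is falsified — backtrack.
So open = False.
Set valve = False.
Try gpu = True:
  (cold ∨ ¬gpu) forces cold = True.
  (¬gpu ∨ ¬light) forces light = False.
  clause (¬cold ∨ ¬gpu ∨ light ∨ ¬rain) is falsified — backtrack.
So gpu = False.
Set light = True.
  then (¬cold ∨ ¬light) forces cold = False.
  then (cold ∨ ¬hot ∨ open) forces hot = False.
Set net = False.
Set wind = False.
All clauses satisfied.

open=F, valve=F, gpu=F, light=T, hot=F, net=F, cold=F, rain=T, wind=F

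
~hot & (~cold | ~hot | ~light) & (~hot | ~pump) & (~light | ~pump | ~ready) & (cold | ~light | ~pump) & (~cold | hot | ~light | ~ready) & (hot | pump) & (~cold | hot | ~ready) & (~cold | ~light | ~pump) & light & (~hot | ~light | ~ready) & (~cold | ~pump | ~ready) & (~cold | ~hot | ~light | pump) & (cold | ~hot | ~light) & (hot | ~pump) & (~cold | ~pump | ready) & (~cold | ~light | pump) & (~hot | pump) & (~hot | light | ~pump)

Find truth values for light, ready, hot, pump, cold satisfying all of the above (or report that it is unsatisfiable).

The formula is unsatisfiable.

Case hot = True:
  Clause (~hot) is falsified — contradiction.
Case hot = False:
  (hot | pump) forces pump = True.
  Clause (hot | ~pump) is falsified — contradiction.
Both cases fail, so the formula is unsatisfiable.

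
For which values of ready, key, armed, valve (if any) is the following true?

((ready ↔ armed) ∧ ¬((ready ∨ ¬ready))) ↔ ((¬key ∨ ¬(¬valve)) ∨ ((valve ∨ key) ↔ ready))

ready=F, key=T, armed=F, valve=F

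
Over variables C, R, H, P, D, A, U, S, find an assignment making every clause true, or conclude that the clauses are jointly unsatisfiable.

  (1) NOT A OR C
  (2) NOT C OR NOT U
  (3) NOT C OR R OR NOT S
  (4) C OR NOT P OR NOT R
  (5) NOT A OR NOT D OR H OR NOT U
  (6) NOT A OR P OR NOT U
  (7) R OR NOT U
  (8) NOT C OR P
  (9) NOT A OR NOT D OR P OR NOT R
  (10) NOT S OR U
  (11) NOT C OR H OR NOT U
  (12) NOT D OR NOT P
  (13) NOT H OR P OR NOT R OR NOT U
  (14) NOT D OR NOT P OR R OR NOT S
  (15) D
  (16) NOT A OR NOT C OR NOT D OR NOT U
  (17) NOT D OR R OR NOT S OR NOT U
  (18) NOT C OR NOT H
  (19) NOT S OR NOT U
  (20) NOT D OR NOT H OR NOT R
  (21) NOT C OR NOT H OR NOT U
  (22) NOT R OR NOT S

Unit clause (D) forces D = True.
In (NOT D OR NOT P) only NOT P is left, so P = False.
In (NOT C OR P) only NOT C is left, so C = False.
In (NOT A OR C) only NOT A is left, so A = False.
Set R = True.
  then (NOT D OR NOT H OR NOT R) forces H = False.
  then (NOT R OR NOT S) forces S = False.
Set U = False.
All clauses satisfied.

C = False; R = True; H = False; P = False; D = True; A = False; U = False; S = False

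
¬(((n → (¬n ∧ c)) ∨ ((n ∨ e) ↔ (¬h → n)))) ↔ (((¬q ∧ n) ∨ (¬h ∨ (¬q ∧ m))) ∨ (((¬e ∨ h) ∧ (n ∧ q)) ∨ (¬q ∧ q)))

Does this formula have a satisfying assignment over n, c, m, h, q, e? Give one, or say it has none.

n=F, c=F, m=T, h=T, q=T, e=F

  ¬(((n → (¬n ∧ c)) ∨ ((n ∨ e) ↔ (¬h → n)))) ↔ (((¬q ∧ n) ∨ (¬h ∨ (¬q ∧ m))) ∨ (((¬e ∨ h) ∧ (n ∧ q)) ∨ (¬q ∧ q))) = True
    ¬(((n → (¬n ∧ c)) ∨ ((n ∨ e) ↔ (¬h → n)))) = False
      (n → (¬n ∧ c)) ∨ ((n ∨ e) ↔ (¬h → n)) = True
        n → (¬n ∧ c) = True
          ¬n ∧ c = False
            ¬n = True
        (n ∨ e) ↔ (¬h → n) = False
          n ∨ e = False
          ¬h → n = True
            ¬h = False
    ((¬q ∧ n) ∨ (¬h ∨ (¬q ∧ m))) ∨ (((¬e ∨ h) ∧ (n ∧ q)) ∨ (¬q ∧ q)) = False
      (¬q ∧ n) ∨ (¬h ∨ (¬q ∧ m)) = False
        ¬q ∧ n = False
          ¬q = False
        ¬h ∨ (¬q ∧ m) = False
          ¬h = False
          ¬q ∧ m = False
            ¬q = False
      ((¬e ∨ h) ∧ (n ∧ q)) ∨ (¬q ∧ q) = False
        (¬e ∨ h) ∧ (n ∧ q) = False
          ¬e ∨ h = True
            ¬e = True
          n ∧ q = False
        ¬q ∧ q = False
          ¬q = False
The formula evaluates to True.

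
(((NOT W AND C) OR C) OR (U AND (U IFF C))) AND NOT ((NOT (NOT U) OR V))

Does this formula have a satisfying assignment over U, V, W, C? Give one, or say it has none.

U = False, V = False, W = False, C = True

  ((NOT W AND C) OR C) OR (U AND (U IFF C)) = True
    (NOT W AND C) OR C = True
      NOT W AND C = True
        NOT W = True
    U AND (U IFF C) = False
      U IFF C = False
  NOT ((NOT (NOT U) OR V)) = True
    NOT (NOT U) OR V = False
      NOT (NOT U) = False
        NOT U = True
Both conjuncts True, so the formula holds.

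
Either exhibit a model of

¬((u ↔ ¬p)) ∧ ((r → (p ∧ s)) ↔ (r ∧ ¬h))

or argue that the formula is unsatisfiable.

p = True, h = True, r = True, u = True, s = False

  ¬((u ↔ ¬p)) = True
    u ↔ ¬p = False
      ¬p = False
  (r → (p ∧ s)) ↔ (r ∧ ¬h) = True
    r → (p ∧ s) = False
      p ∧ s = False
    r ∧ ¬h = False
      ¬h = False
Both conjuncts True, so the formula holds.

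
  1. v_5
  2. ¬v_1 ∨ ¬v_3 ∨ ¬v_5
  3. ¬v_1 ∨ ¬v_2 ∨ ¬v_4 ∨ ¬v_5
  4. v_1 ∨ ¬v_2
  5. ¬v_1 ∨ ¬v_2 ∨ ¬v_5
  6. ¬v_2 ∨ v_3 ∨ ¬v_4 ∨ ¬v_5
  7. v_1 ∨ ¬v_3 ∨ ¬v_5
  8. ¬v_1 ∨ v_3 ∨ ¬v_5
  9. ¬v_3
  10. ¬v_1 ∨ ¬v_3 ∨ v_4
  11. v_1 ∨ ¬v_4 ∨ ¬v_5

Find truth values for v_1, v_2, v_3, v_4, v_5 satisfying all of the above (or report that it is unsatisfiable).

v_1=F, v_2=F, v_3=F, v_4=F, v_5=T

Unit clause (v_5) forces v_5 = True.
Unit clause (¬v_3) forces v_3 = False.
In (¬v_1 ∨ v_3 ∨ ¬v_5) only ¬v_1 is left, so v_1 = False.
In (v_1 ∨ ¬v_4 ∨ ¬v_5) only ¬v_4 is left, so v_4 = False.
In (v_1 ∨ ¬v_2) only ¬v_2 is left, so v_2 = False.
All clauses satisfied.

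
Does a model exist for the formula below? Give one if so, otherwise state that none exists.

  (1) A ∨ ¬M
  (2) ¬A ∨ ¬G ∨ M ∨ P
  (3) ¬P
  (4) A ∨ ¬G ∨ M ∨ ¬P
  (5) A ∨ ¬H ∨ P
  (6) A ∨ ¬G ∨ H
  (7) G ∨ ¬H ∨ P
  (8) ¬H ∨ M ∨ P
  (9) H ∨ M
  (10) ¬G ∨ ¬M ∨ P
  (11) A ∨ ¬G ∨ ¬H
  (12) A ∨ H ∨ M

Unit clause (¬P) forces P = False.
Try H = True:
  (A ∨ ¬H ∨ P) forces A = True.
  (G ∨ ¬H ∨ P) forces G = True.
  (¬A ∨ ¬G ∨ M ∨ P) forces M = True.
  clause (¬G ∨ ¬M ∨ P) is falsified — backtrack.
So H = False.
  then (H ∨ M) forces M = True.
  then (¬G ∨ ¬M ∨ P) forces G = False.
  then (A ∨ ¬M) forces A = True.
All clauses satisfied.

H = False, P = False, M = True, G = False, A = True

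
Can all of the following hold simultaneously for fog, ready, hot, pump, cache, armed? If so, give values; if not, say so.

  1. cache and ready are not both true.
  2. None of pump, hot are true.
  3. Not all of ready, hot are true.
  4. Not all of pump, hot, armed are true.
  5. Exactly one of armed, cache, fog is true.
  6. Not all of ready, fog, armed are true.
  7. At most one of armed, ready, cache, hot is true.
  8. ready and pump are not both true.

fog: False, ready: False, hot: False, pump: False, cache: False, armed: True

  (1) cache=F, ready=F — not both ✓
  (2) {pump, hot}: 0 true — none ✓
  (3) {ready, hot}: 0/2 true — not all ✓
  (4) {pump, hot, armed}: 1/3 true — not all ✓
  (5) {armed, cache, fog}: 1 true — exactly one ✓
  (6) {ready, fog, armed}: 1/3 true — not all ✓
  (7) {armed, ready, cache, hot}: 1 true — at most one ✓
  (8) ready=F, pump=F — not both ✓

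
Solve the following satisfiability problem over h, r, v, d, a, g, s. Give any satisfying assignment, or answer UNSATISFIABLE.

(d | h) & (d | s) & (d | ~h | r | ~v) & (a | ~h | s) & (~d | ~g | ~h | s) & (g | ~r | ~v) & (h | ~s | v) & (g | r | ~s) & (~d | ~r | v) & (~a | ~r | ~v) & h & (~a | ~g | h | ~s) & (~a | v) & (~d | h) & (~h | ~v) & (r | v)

Unit clause (h) forces h = True.
In (~h | ~v) only ~v is left, so v = False.
In (r | v) only r is left, so r = True.
In (~d | ~r | v) only ~d is left, so d = False.
In (~a | v) only ~a is left, so a = False.
In (d | s) only s is left, so s = True.
Set g = True.
All clauses satisfied.

h = True, r = True, v = False, d = False, a = False, g = True, s = True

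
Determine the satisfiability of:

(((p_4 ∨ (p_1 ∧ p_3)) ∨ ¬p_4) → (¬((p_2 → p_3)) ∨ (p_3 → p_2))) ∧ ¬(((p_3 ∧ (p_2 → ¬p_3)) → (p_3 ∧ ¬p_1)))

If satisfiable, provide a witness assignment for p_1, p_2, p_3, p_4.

The formula is unsatisfiable.

Case p_3 = True: the formula simplifies to (((p_4 ∨ p_1) ∨ ¬p_4) → p_2) ∧ ¬((¬p_2 → ¬p_1)).
  p_1 = True: simplifies to p_2 ∧ ¬p_2.
    p_2 = True: the conjunct ¬p_2 is False.
    p_2 = False: the conjunct p_2 is False.
  p_1 = False: the conjunct ¬((¬p_2 → ¬p_1)) becomes ¬((¬p_2 → True)) = False.
Case p_3 = False: the conjunct ¬(((p_3 ∧ (p_2 → ¬p_3)) → (p_3 ∧ ¬p_1))) becomes ¬((False → False)) = False.
Both cases fail — unsatisfiable.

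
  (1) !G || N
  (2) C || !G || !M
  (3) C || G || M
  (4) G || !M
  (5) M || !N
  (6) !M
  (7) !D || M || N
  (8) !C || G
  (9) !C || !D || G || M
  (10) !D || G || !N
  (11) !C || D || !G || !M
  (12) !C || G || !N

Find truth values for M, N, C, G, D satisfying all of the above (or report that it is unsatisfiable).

UNSATISFIABLE

Case M = True:
  Clause (!M) is falsified — contradiction.
Case M = False:
  (M || !N) forces N = False.
  (!G || N) forces G = False.
  (C || G || M) forces C = True.
  Clause (!C || G) is falsified — contradiction.
Both cases fail, so the formula is unsatisfiable.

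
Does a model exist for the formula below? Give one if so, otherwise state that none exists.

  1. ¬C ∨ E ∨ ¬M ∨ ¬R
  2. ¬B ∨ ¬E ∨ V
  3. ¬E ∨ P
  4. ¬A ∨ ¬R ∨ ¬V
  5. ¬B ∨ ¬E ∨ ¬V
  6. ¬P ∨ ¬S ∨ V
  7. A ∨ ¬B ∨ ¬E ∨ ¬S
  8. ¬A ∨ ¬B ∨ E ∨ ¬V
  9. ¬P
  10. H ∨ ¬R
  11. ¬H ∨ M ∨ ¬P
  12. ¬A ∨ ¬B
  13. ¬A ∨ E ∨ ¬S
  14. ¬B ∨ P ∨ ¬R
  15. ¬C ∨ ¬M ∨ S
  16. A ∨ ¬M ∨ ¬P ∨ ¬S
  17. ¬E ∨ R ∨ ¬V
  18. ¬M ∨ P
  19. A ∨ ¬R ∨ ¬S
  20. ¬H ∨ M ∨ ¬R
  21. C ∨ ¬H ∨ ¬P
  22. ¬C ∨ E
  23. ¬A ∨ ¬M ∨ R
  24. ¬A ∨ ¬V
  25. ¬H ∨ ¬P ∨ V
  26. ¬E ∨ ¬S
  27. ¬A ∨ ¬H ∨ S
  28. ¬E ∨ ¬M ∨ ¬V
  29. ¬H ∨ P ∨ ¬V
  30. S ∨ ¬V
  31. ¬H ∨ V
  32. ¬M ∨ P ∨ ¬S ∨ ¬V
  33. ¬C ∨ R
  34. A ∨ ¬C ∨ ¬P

H = False; C = False; M = False; B = True; R = False; E = False; P = False; S = False; A = False; V = False

Unit clause (¬P) forces P = False.
In (¬M ∨ P) only ¬M is left, so M = False.
In (¬E ∨ P) only ¬E is left, so E = False.
In (¬C ∨ E) only ¬C is left, so C = False.
Try H = True:
  (¬H ∨ M ∨ ¬R) forces R = False.
  (¬H ∨ P ∨ ¬V) forces V = False.
  clause (¬H ∨ V) is falsified — backtrack.
So H = False.
  then (H ∨ ¬R) forces R = False.
Set B = True.
  then (¬A ∨ ¬B) forces A = False.
Set S = False.
  then (S ∨ ¬V) forces V = False.
All clauses satisfied.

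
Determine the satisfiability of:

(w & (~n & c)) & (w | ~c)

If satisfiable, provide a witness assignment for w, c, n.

w = True, c = True, n = False

  w & (~n & c) = True
    ~n & c = True
      ~n = True
  w | ~c = True
    ~c = False
Both conjuncts True, so the formula holds.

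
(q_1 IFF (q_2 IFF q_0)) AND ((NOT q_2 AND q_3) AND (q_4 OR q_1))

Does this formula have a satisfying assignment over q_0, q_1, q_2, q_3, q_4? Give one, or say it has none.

q_0 = False, q_1 = True, q_2 = False, q_3 = True, q_4 = False

  q_1 IFF (q_2 IFF q_0) = True
    q_2 IFF q_0 = True
  (NOT q_2 AND q_3) AND (q_4 OR q_1) = True
    NOT q_2 AND q_3 = True
      NOT q_2 = True
    q_4 OR q_1 = True
Both conjuncts True, so the formula holds.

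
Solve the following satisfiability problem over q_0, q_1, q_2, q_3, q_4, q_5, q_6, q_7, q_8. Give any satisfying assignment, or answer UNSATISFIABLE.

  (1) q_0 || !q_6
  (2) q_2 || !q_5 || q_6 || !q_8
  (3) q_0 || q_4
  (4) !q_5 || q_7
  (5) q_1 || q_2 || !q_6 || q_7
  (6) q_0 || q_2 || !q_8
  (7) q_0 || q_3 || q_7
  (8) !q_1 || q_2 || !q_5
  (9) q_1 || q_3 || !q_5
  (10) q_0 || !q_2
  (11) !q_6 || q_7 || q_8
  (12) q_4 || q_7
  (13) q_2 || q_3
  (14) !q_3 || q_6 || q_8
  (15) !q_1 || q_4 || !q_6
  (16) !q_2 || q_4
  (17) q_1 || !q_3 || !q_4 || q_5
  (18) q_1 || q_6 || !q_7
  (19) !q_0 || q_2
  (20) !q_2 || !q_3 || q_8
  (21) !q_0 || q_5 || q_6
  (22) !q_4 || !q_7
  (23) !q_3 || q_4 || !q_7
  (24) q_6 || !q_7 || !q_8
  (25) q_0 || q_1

Set q_0 = True.
  then (!q_0 || q_2) forces q_2 = True.
  then (!q_2 || q_4) forces q_4 = True.
  then (!q_4 || !q_7) forces q_7 = False.
  then (!q_5 || q_7) forces q_5 = False.
  then (!q_0 || q_5 || q_6) forces q_6 = True.
  then (!q_6 || q_7 || q_8) forces q_8 = True.
Set q_1 = True.
Set q_3 = False.
All clauses satisfied.

q_0 = True; q_1 = True; q_2 = True; q_3 = False; q_4 = True; q_5 = False; q_6 = True; q_7 = False; q_8 = True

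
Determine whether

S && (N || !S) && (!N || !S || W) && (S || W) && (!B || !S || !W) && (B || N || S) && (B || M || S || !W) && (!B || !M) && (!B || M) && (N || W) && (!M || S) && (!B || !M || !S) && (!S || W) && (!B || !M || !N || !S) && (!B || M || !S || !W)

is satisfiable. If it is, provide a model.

Unit clause (S) forces S = True.
In (N || !S) only N is left, so N = True.
In (!N || !S || W) only W is left, so W = True.
In (!B || !S || !W) only !B is left, so B = False.
Set M = True.
All clauses satisfied.

N=T; M=T; W=T; S=T; B=F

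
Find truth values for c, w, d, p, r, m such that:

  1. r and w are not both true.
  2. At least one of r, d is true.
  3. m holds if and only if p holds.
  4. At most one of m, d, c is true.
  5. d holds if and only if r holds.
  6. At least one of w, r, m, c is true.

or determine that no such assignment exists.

c: False, w: False, d: True, p: False, r: True, m: False

  (1) r=T, w=F — not both ✓
  (2) {r, d}: 2 true — at least one ✓
  (3) m=F, p=F — same ✓
  (4) {m, d, c}: 1 true — at most one ✓
  (5) d=T, r=T — same ✓
  (6) {w, r, m, c}: 1 true — at least one ✓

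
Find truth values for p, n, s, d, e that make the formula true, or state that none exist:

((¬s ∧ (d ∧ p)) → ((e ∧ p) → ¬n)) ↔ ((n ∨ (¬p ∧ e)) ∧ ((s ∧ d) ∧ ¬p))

p: False; n: True; s: True; d: True; e: True

  ((¬s ∧ (d ∧ p)) → ((e ∧ p) → ¬n)) ↔ ((n ∨ (¬p ∧ e)) ∧ ((s ∧ d) ∧ ¬p)) = True
    (¬s ∧ (d ∧ p)) → ((e ∧ p) → ¬n) = True
      ¬s ∧ (d ∧ p) = False
        ¬s = False
        d ∧ p = False
      (e ∧ p) → ¬n = True
        e ∧ p = False
        ¬n = False
    (n ∨ (¬p ∧ e)) ∧ ((s ∧ d) ∧ ¬p) = True
      n ∨ (¬p ∧ e) = True
        ¬p ∧ e = True
          ¬p = True
      (s ∧ d) ∧ ¬p = True
        s ∧ d = True
        ¬p = True
The formula evaluates to True.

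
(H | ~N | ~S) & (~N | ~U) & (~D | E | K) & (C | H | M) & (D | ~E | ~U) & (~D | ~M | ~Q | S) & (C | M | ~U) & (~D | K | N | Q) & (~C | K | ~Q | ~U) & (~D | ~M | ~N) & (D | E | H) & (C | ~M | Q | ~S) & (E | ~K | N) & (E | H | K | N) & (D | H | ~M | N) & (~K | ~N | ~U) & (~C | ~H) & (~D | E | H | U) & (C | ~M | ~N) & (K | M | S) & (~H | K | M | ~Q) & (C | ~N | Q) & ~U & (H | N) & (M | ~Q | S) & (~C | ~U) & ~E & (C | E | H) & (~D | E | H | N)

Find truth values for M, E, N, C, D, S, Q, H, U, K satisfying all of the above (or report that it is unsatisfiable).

M=F; E=F; N=T; C=F; D=T; S=T; Q=T; H=T; U=F; K=T

Unit clause (~U) forces U = False.
Unit clause (~E) forces E = False.
Set M = False.
Set N = True.
Try C = True:
  (~C | ~H) forces H = False.
  (H | ~N | ~S) forces S = False.
  (D | E | H) forces D = True.
  clause (~D | E | H | U) is falsified — backtrack.
So C = False.
  then (C | H | M) forces H = True.
  then (C | ~N | Q) forces Q = True.
  then (M | ~Q | S) forces S = True.
  then (~H | K | M | ~Q) forces K = True.
Set D = True.
All clauses satisfied.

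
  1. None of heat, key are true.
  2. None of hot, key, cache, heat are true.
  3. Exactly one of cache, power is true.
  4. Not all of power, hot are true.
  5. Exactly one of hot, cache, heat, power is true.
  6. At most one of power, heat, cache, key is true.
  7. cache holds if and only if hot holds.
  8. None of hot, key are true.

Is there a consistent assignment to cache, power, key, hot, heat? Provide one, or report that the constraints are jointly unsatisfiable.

cache = False, power = True, key = False, hot = False, heat = False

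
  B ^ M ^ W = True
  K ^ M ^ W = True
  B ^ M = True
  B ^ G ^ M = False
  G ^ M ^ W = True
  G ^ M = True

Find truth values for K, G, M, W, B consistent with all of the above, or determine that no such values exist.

K=T; G=T; M=F; W=F; B=T

B ^ M ^ W = T ^ F ^ F = True ✓
K ^ M ^ W = T ^ F ^ F = True ✓
B ^ M = T ^ F = True ✓
B ^ G ^ M = T ^ T ^ F = False ✓
G ^ M ^ W = T ^ F ^ F = True ✓
G ^ M = T ^ F = True ✓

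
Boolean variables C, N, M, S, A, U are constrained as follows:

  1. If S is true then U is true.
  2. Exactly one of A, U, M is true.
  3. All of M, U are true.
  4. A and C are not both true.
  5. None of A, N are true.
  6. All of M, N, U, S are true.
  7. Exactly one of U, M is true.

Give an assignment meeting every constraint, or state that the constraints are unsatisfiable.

No satisfying assignment exists.

Case N = True:
  Constraint (5) is violated (N=T) — contradiction.
Case N = False:
  Constraint (6) is violated (N=F) — contradiction.
Both cases fail — unsatisfiable.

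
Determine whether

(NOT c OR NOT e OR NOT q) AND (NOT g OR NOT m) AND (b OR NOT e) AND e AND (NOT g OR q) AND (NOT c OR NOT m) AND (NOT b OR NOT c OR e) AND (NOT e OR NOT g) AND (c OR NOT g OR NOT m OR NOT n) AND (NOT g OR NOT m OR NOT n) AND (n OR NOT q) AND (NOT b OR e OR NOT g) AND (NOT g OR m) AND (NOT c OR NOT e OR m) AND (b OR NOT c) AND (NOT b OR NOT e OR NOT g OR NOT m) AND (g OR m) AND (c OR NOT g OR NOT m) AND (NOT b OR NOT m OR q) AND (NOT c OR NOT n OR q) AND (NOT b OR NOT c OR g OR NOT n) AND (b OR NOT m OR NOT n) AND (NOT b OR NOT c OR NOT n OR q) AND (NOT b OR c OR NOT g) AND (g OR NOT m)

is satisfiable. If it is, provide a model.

Case e = True:
  (b OR NOT e) forces b = True.
  (NOT e OR NOT g) forces g = False.
  (g OR m) forces m = True.
  Clause (g OR NOT m) is falsified — contradiction.
Case e = False:
  Clause (e) is falsified — contradiction.
Both cases fail, so the formula is unsatisfiable.

Unsatisfiable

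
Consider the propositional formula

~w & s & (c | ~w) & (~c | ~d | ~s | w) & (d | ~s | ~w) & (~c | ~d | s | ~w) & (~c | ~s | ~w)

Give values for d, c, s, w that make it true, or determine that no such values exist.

d = False; c = False; s = True; w = False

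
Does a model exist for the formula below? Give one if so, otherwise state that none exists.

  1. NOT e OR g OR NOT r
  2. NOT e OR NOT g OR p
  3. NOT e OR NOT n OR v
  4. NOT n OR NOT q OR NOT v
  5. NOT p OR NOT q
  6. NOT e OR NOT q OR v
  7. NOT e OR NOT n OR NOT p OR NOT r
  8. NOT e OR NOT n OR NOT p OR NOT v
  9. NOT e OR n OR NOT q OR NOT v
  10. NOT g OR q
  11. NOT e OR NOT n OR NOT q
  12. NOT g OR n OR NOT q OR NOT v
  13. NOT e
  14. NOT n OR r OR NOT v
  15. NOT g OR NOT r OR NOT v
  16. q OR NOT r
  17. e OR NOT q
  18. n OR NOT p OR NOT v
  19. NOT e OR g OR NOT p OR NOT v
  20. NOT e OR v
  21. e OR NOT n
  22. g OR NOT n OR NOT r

p=F, e=F, n=F, q=F, r=F, v=T, g=F

Unit clause (NOT e) forces e = False.
In (e OR NOT q) only NOT q is left, so q = False.
In (e OR NOT n) only NOT n is left, so n = False.
In (NOT g OR q) only NOT g is left, so g = False.
In (q OR NOT r) only NOT r is left, so r = False.
Set p = False.
Set v = True.
All clauses satisfied.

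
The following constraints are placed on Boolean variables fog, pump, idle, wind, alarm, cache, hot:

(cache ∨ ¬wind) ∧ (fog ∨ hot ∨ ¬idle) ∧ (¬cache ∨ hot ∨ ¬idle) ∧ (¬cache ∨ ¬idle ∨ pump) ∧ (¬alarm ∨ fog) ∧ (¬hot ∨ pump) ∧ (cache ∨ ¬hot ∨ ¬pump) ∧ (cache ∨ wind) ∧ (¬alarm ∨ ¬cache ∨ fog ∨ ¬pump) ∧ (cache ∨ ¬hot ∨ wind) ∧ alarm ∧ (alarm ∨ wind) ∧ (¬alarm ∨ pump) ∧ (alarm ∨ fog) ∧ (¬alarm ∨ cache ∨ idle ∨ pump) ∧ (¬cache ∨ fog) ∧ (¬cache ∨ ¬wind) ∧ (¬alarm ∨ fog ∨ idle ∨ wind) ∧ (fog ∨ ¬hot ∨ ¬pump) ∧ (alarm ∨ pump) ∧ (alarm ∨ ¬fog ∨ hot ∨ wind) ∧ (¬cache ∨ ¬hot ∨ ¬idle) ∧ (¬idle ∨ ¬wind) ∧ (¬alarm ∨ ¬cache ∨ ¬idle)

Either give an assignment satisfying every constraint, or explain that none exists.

Unit clause (alarm) forces alarm = True.
In (¬alarm ∨ pump) only pump is left, so pump = True.
In (¬alarm ∨ fog) only fog is left, so fog = True.
Set idle = False.
Set wind = False.
  then (cache ∨ wind) forces cache = True.
Set hot = False.
All clauses satisfied.

fog = True, pump = True, idle = False, wind = False, alarm = True, cache = True, hot = False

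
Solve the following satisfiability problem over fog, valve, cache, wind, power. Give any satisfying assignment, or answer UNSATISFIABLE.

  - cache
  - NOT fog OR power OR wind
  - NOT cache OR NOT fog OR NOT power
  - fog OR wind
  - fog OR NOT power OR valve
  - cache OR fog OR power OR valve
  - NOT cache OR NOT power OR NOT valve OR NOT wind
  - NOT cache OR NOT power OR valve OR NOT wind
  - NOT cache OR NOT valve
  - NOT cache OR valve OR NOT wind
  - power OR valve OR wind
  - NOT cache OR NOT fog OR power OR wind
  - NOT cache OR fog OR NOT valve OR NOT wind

Case cache = True:
  (NOT cache OR NOT valve) forces valve = False.
  (NOT cache OR valve OR NOT wind) forces wind = False.
  (fog OR wind) forces fog = True.
  (NOT fog OR power OR wind) forces power = True.
  Clause (NOT cache OR NOT fog OR NOT power) is falsified — contradiction.
Case cache = False:
  Clause (cache) is falsified — contradiction.
Both cases fail, so the formula is unsatisfiable.

Unsatisfiable — no assignment works.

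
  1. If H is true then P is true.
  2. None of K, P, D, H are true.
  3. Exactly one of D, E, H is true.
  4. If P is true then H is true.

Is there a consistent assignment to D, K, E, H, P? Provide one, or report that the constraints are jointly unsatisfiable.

D = False, K = False, E = True, H = False, P = False

  (1) H=F ⇒ P: vacuous ✓
  (2) {K, P, D, H}: 0 true — none ✓
  (3) {D, E, H}: 1 true — exactly one ✓
  (4) P=F ⇒ H: vacuous ✓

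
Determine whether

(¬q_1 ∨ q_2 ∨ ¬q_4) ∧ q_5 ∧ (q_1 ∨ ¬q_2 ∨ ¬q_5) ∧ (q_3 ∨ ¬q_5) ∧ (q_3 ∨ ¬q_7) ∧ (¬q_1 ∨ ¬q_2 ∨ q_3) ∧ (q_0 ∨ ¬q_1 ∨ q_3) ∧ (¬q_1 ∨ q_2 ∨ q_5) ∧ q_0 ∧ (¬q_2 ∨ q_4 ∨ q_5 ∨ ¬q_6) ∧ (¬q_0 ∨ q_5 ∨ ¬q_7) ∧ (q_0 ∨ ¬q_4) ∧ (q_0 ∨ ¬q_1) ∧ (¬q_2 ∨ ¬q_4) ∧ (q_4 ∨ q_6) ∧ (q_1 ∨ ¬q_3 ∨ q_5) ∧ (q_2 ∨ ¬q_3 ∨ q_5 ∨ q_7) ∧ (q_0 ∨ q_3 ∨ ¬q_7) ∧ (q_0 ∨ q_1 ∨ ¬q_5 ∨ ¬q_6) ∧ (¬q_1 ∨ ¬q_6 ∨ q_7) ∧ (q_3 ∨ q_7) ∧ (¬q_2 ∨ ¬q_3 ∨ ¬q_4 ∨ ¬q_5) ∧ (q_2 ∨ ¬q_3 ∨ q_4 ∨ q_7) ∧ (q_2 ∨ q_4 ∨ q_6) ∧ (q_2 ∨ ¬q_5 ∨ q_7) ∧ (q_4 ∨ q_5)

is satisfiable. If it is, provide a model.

q_0 = True; q_1 = True; q_2 = False; q_3 = True; q_4 = False; q_5 = True; q_6 = True; q_7 = True

Unit clause (q_5) forces q_5 = True.
In (q_3 ∨ ¬q_5) only q_3 is left, so q_3 = True.
Unit clause (q_0) forces q_0 = True.
Set q_1 = True.
Set q_2 = False.
  then (¬q_1 ∨ q_2 ∨ ¬q_4) forces q_4 = False.
  then (q_4 ∨ q_6) forces q_6 = True.
  then (¬q_1 ∨ ¬q_6 ∨ q_7) forces q_7 = True.
All clauses satisfied.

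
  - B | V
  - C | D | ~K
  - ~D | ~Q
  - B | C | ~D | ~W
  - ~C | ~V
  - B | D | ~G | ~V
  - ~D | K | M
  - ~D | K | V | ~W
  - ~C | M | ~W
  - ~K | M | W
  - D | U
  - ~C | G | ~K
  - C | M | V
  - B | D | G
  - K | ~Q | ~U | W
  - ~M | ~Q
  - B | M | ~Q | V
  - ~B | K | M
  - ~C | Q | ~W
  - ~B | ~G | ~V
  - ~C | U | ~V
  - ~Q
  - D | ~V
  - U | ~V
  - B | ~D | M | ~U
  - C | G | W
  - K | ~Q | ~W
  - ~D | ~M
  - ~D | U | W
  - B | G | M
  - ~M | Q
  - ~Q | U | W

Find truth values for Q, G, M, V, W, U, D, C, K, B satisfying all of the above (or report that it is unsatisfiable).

Q = False; G = False; M = False; V = True; W = True; U = True; D = True; C = False; K = True; B = True

Unit clause (~Q) forces Q = False.
In (~M | Q) only ~M is left, so M = False.
Set G = False.
  then (B | G | M) forces B = True.
  then (~B | K | M) forces K = True.
  then (~K | M | W) forces W = True.
  then (~C | G | ~K) forces C = False.
  then (C | M | V) forces V = True.
  then (D | ~V) forces D = True.
  then (U | ~V) forces U = True.
All clauses satisfied.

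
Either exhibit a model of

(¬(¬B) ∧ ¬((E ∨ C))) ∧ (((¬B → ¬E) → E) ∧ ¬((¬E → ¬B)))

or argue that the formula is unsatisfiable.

Case E = True: the conjunct ¬((E ∨ C)) becomes ¬((True ∨ C)) = False.
Case E = False: the conjunct (¬B → ¬E) → E becomes (¬B → True) → False = False.
Both cases fail — unsatisfiable.

Unsatisfiable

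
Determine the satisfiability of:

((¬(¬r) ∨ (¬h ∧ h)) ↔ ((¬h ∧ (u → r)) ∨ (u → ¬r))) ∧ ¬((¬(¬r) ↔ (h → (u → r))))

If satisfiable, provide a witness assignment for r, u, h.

Unsatisfiable — no assignment works.

Case r = True: the conjunct ¬((¬(¬r) ↔ (h → (u → r)))) becomes ¬((True ↔ True)) = False.
Case r = False: the formula simplifies to (¬h ∧ h) ∧ ¬(¬((h → ¬u))).
  h = True: the conjunct ¬h is False.
  h = False: the conjunct h is False.
Both cases fail — unsatisfiable.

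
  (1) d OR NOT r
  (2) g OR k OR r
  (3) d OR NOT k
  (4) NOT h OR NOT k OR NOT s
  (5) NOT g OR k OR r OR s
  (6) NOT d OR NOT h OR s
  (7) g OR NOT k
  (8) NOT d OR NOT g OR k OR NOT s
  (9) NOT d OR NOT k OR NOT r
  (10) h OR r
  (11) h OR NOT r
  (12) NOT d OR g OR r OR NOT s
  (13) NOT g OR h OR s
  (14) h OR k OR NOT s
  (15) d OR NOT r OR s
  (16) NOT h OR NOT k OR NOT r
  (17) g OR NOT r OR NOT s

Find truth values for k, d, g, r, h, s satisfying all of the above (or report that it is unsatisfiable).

k: False; d: False; g: True; r: False; h: True; s: True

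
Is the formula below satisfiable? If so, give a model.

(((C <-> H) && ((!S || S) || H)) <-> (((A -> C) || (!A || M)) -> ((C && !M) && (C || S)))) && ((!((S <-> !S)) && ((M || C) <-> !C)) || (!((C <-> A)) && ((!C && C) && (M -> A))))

A = True; H = True; M = True; S = True; C = False

  ((C <-> H) && ((!S || S) || H)) <-> (((A -> C) || (!A || M)) -> ((C && !M) && (C || S))) = True
    (C <-> H) && ((!S || S) || H) = False
      C <-> H = False
      (!S || S) || H = True
        !S || S = True
          !S = False
    ((A -> C) || (!A || M)) -> ((C && !M) && (C || S)) = False
      (A -> C) || (!A || M) = True
        A -> C = False
        !A || M = True
          !A = False
      (C && !M) && (C || S) = False
        C && !M = False
          !M = False
        C || S = True
  (!((S <-> !S)) && ((M || C) <-> !C)) || (!((C <-> A)) && ((!C && C) && (M -> A))) = True
    !((S <-> !S)) && ((M || C) <-> !C) = True
      !((S <-> !S)) = True
        S <-> !S = False
          !S = False
      (M || C) <-> !C = True
        M || C = True
        !C = True
    !((C <-> A)) && ((!C && C) && (M -> A)) = False
      !((C <-> A)) = True
        C <-> A = False
      (!C && C) && (M -> A) = False
        !C && C = False
          !C = True
        M -> A = True
Both conjuncts True, so the formula holds.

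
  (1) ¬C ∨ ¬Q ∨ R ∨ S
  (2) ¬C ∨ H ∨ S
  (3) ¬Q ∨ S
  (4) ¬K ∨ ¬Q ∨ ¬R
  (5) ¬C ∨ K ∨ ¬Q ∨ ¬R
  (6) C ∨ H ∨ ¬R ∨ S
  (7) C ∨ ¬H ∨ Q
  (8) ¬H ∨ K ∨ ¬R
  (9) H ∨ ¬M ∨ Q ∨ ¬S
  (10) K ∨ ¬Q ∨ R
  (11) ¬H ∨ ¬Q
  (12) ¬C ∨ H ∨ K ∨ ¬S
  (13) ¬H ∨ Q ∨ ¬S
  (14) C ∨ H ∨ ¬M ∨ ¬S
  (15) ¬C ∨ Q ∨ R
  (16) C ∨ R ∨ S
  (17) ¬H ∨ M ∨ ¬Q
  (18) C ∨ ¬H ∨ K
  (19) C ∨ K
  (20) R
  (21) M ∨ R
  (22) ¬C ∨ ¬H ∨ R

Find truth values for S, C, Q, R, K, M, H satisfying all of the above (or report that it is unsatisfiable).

S=F; C=T; Q=F; R=T; K=T; M=T; H=T

Unit clause (R) forces R = True.
Set S = False.
  then (¬Q ∨ S) forces Q = False.
Try C = False:
  (C ∨ H ∨ ¬R ∨ S) forces H = True.
  clause (C ∨ ¬H ∨ Q) is falsified — backtrack.
So C = True.
  then (¬C ∨ H ∨ S) forces H = True.
  then (¬H ∨ K ∨ ¬R) forces K = True.
Set M = True.
All clauses satisfied.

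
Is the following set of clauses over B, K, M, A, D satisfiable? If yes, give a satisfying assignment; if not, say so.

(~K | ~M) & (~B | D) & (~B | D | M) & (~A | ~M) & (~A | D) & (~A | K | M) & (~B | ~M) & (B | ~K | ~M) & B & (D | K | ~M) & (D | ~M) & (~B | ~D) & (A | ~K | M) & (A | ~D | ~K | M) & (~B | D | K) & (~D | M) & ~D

Case B = True:
  (~B | D) forces D = True.
  Clause (~B | ~D) is falsified — contradiction.
Case B = False:
  Clause (B) is falsified — contradiction.
Both cases fail, so the formula is unsatisfiable.

UNSATISFIABLE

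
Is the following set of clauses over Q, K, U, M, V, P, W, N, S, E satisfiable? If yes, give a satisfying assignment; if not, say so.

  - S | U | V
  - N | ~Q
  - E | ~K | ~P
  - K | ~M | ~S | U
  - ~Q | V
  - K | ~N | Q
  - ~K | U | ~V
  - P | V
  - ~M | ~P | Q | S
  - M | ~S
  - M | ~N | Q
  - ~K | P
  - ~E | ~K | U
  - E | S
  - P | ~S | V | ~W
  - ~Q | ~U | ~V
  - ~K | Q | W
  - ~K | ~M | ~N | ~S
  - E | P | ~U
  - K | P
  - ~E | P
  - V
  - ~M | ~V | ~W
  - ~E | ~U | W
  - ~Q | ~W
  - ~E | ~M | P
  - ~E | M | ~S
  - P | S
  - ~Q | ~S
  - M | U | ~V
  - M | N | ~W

Unit clause (V) forces V = True.
Set Q = True.
  then (N | ~Q) forces N = True.
  then (~Q | ~U | ~V) forces U = False.
  then (~Q | ~W) forces W = False.
  then (~Q | ~S) forces S = False.
  then (M | U | ~V) forces M = True.
  then (~K | U | ~V) forces K = False.
  then (E | S) forces E = True.
  then (K | P) forces P = True.
All clauses satisfied.

Q: True, K: False, U: False, M: True, V: True, P: True, W: False, N: True, S: False, E: True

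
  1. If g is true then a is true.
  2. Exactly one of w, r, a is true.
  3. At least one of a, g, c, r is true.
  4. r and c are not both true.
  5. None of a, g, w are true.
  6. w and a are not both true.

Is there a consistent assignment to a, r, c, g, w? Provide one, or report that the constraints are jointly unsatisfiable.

a = False, r = True, c = False, g = False, w = False

  (1) g=F ⇒ a: vacuous ✓
  (2) {w, r, a}: 1 true — exactly one ✓
  (3) {a, g, c, r}: 1 true — at least one ✓
  (4) r=T, c=F — not both ✓
  (5) {a, g, w}: 0 true — none ✓
  (6) w=F, a=F — not both ✓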